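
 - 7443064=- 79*94216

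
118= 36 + 82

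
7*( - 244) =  - 1708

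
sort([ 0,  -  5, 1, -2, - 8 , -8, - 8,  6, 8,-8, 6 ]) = [  -  8, - 8, - 8, - 8, - 5, - 2,  0, 1, 6, 6, 8 ]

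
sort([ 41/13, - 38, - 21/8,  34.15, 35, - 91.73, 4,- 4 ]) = [-91.73, - 38, - 4, - 21/8 , 41/13, 4, 34.15, 35]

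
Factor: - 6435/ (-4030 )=99/62 = 2^( - 1)*3^2 * 11^1*31^( -1)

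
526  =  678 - 152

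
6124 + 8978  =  15102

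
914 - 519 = 395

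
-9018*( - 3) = 27054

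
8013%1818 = 741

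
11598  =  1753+9845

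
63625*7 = 445375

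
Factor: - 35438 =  - 2^1*13^1*29^1*47^1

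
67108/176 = 381+13/44 =381.30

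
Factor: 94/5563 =2^1*47^1*5563^( - 1 ) 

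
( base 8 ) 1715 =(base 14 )4d7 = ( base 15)44d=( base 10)973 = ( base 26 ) 1bb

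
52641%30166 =22475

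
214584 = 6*35764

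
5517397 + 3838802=9356199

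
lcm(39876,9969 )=39876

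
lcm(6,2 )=6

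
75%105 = 75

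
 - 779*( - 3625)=2823875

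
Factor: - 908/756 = - 3^( - 3)*7^(- 1 )*227^1  =  - 227/189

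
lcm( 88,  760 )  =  8360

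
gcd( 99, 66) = 33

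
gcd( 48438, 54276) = 6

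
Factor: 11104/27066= 2^4*3^( - 1 )*13^( - 1 ) = 16/39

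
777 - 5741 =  -4964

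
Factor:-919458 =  - 2^1*3^3 *17027^1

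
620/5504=155/1376 = 0.11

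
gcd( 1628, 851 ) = 37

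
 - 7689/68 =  -114+ 63/68 = - 113.07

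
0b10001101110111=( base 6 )110011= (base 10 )9079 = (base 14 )3447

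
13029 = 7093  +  5936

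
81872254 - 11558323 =70313931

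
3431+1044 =4475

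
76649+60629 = 137278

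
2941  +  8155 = 11096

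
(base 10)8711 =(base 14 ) 3263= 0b10001000000111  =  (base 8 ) 21007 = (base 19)1529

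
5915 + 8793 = 14708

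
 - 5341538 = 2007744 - 7349282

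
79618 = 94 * 847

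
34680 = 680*51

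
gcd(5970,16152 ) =6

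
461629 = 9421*49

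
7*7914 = 55398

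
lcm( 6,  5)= 30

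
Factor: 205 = 5^1*41^1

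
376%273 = 103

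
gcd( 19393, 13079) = 451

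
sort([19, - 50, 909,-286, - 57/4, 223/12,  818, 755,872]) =[  -  286, - 50 , - 57/4, 223/12,19, 755, 818 , 872,909]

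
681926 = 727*938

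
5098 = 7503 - 2405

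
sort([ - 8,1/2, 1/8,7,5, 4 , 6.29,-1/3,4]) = [ - 8,  -  1/3,  1/8,1/2,4,4, 5,6.29, 7]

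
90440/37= 2444+ 12/37 = 2444.32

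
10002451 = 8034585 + 1967866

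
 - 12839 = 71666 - 84505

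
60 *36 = 2160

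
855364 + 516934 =1372298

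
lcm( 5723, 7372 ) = 434948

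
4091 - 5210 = -1119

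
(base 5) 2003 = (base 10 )253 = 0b11111101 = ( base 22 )bb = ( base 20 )CD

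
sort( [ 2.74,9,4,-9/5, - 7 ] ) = [ - 7, - 9/5,2.74, 4, 9 ] 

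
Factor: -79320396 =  - 2^2*3^1 * 47^1*140639^1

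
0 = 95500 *0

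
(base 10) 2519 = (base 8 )4727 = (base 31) 2j8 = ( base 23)4hc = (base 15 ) B2E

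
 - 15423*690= - 10641870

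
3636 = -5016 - -8652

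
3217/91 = 35  +  32/91 = 35.35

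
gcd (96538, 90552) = 2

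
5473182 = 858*6379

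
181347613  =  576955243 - 395607630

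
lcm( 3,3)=3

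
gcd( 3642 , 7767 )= 3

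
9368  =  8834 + 534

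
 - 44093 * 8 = - 352744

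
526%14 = 8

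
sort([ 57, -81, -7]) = [ -81 ,-7, 57]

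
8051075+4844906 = 12895981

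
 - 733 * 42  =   - 30786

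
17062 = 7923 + 9139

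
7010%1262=700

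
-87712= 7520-95232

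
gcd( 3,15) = 3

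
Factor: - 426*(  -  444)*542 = 102516048 = 2^4 * 3^2*37^1*71^1*271^1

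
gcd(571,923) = 1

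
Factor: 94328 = 2^3 * 13^1 *907^1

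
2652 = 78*34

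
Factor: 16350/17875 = 2^1 * 3^1*5^( - 1 )*11^ ( - 1 )*13^ ( - 1 )*109^1 = 654/715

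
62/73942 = 31/36971 = 0.00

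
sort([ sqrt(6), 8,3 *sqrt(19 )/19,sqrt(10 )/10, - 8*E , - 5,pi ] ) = [ - 8 * E,  -  5 , sqrt ( 10)/10,3 * sqrt(19 ) /19,sqrt (6 ), pi,8] 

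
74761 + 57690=132451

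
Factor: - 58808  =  -2^3*7351^1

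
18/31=18/31 =0.58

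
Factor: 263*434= 114142 = 2^1*7^1*31^1*263^1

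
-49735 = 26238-75973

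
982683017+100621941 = 1083304958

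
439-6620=  -  6181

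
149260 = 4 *37315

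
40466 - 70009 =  - 29543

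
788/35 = 788/35 = 22.51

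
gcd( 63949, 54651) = 1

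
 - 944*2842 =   -  2682848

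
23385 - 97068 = -73683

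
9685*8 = 77480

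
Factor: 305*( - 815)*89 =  - 22123175= -5^2*61^1*89^1 * 163^1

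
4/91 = 4/91 = 0.04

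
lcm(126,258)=5418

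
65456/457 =65456/457 = 143.23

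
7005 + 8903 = 15908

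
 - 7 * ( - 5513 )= 38591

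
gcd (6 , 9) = 3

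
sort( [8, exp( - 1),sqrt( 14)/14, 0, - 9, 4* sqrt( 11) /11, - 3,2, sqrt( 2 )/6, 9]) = [ - 9 ,-3,  0, sqrt(2)/6, sqrt( 14)/14, exp(-1 ), 4*sqrt( 11) /11, 2, 8, 9 ] 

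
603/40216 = 603/40216 = 0.01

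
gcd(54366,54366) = 54366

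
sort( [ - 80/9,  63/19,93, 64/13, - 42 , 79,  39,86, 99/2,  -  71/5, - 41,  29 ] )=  [ -42, - 41,-71/5 , - 80/9, 63/19, 64/13, 29 , 39, 99/2,79,86 , 93] 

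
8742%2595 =957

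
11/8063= 1/733 = 0.00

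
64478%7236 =6590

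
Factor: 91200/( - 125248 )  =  -3^1*5^2*103^ ( - 1 ) = - 75/103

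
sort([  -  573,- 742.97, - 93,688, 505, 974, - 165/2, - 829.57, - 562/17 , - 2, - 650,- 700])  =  [ - 829.57, -742.97, - 700 , -650,-573, - 93, - 165/2, - 562/17, - 2, 505, 688,974]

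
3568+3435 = 7003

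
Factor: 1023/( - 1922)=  - 33/62 = - 2^( - 1)*3^1*11^1 * 31^ ( - 1) 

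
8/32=1/4 = 0.25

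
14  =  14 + 0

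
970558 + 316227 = 1286785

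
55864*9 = 502776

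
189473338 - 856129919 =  - 666656581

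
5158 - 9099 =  -3941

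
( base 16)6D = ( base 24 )4D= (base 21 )54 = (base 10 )109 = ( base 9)131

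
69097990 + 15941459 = 85039449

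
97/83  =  1  +  14/83 = 1.17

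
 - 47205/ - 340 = 9441/68 = 138.84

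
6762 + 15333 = 22095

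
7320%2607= 2106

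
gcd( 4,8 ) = 4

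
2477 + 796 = 3273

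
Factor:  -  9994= - 2^1*  19^1*263^1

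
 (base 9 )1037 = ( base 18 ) 267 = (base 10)763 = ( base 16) 2FB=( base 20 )1I3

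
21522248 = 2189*9832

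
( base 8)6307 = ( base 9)4434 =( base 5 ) 101041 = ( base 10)3271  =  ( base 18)a1d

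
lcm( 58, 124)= 3596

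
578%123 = 86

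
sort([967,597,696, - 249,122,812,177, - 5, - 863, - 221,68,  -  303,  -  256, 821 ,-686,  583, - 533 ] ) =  [-863, - 686, - 533, - 303, - 256, - 249, - 221, - 5, 68,122, 177,583, 597,696, 812, 821, 967 ]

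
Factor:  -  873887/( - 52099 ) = 889/53=7^1*53^ ( - 1)*127^1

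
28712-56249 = -27537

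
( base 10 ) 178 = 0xB2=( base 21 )8A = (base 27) 6G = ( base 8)262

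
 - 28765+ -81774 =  - 110539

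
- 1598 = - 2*799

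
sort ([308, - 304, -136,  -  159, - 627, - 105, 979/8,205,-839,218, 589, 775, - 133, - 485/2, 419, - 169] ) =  [  -  839, - 627,-304,- 485/2,-169, - 159, - 136, - 133, - 105,979/8,205, 218, 308,419, 589 , 775] 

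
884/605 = 1  +  279/605 = 1.46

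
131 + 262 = 393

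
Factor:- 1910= - 2^1*5^1*191^1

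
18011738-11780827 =6230911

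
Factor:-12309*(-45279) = 3^5*11^1*13^1*43^1 * 373^1  =  557339211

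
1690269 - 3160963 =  - 1470694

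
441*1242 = 547722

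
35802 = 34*1053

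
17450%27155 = 17450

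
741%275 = 191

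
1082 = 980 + 102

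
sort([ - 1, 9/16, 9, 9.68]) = [ - 1,9/16 , 9, 9.68] 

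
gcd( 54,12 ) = 6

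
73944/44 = 1680 + 6/11  =  1680.55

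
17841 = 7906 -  - 9935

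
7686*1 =7686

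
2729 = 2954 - 225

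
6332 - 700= 5632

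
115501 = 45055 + 70446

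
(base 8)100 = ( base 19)37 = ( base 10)64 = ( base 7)121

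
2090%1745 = 345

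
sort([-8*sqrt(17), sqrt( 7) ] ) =[ - 8*sqrt( 17), sqrt(7 )]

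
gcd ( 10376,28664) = 8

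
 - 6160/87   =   - 6160/87= - 70.80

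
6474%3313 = 3161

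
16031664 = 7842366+8189298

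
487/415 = 487/415= 1.17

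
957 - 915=42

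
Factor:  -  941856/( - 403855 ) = 2^5*3^1*5^( - 1 )*37^( - 2) * 59^(  -  1 )*9811^1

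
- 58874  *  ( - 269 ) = 15837106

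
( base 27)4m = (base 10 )130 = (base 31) 46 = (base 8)202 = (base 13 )A0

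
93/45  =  31/15 = 2.07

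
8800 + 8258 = 17058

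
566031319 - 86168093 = 479863226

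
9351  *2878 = 26912178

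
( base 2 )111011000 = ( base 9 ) 574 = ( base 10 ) 472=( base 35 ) dh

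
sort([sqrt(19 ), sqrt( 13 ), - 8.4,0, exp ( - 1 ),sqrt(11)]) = [- 8.4,0, exp( - 1 ) , sqrt( 11) , sqrt ( 13), sqrt ( 19) ] 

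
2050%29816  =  2050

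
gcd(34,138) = 2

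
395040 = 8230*48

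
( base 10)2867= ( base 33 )2KT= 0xB33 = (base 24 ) 4NB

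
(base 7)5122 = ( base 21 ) 40G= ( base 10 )1780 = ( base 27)2BP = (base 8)3364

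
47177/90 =47177/90 = 524.19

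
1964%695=574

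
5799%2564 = 671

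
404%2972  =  404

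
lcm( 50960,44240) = 4025840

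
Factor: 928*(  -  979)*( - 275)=249840800 = 2^5*5^2*11^2*29^1  *  89^1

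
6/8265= 2/2755 = 0.00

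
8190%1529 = 545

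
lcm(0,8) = 0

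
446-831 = - 385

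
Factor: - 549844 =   -  2^2*101^1 * 1361^1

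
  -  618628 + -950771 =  - 1569399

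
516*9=4644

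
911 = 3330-2419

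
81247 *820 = 66622540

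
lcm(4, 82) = 164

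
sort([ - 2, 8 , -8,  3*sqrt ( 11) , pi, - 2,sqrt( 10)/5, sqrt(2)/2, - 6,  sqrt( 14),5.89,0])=[ - 8 ,- 6,-2, - 2,0, sqrt(10) /5, sqrt (2 ) /2, pi, sqrt( 14),5.89,  8, 3*sqrt( 11 )]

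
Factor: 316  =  2^2*79^1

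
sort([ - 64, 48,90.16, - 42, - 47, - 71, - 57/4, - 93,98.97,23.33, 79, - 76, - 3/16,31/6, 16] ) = [ - 93, -76,-71, - 64,-47, - 42, - 57/4,  -  3/16, 31/6,16,  23.33 , 48,79,90.16,98.97 ] 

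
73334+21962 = 95296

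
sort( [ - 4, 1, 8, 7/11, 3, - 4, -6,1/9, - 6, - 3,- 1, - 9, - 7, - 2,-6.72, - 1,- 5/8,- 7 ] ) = [-9, - 7,-7, - 6.72, - 6, - 6 , - 4,-4, - 3, - 2, - 1, - 1, - 5/8, 1/9,7/11,  1, 3, 8]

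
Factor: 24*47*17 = 19176= 2^3* 3^1*17^1*47^1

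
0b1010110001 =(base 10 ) 689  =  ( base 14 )373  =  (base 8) 1261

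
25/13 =1 + 12/13 = 1.92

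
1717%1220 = 497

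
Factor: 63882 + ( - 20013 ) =3^1*7^1*2089^1= 43869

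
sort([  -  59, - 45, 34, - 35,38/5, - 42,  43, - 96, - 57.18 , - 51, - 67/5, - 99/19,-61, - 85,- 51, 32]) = [ - 96,- 85, -61 , - 59,-57.18, - 51,  -  51,  -  45, - 42, - 35, - 67/5, - 99/19, 38/5,32, 34,43 ] 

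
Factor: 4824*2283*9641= 2^3 * 3^3*31^1 * 67^1*311^1*761^1 =106178184072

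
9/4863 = 3/1621= 0.00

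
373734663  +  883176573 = 1256911236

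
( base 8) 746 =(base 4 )13212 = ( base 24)K6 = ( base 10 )486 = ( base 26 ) ii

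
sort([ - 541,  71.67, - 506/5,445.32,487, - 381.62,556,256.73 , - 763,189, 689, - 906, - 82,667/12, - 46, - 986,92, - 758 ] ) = [  -  986, - 906, - 763,  -  758, - 541, - 381.62, - 506/5, - 82,  -  46,667/12,71.67 , 92,189 , 256.73,445.32,487,556,689]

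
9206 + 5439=14645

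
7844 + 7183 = 15027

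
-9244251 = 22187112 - 31431363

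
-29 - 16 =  - 45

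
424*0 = 0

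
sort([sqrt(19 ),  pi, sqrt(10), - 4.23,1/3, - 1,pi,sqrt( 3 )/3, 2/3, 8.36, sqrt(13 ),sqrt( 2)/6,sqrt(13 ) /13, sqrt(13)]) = [-4.23,- 1, sqrt(2) /6, sqrt ( 13)/13,1/3,sqrt(3)/3,2/3, pi,pi, sqrt(10 ), sqrt(13 ),sqrt(13), sqrt(19), 8.36] 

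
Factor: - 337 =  - 337^1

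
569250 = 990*575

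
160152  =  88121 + 72031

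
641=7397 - 6756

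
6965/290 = 1393/58  =  24.02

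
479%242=237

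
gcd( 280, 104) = 8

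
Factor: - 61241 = - 47^1 *1303^1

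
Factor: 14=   2^1*7^1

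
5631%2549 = 533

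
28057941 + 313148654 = 341206595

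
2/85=2/85 = 0.02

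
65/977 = 65/977 = 0.07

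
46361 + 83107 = 129468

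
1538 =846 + 692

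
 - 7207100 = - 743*9700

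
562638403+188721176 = 751359579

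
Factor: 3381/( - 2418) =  - 2^( - 1 )*7^2*13^(-1 )*23^1* 31^( - 1) =- 1127/806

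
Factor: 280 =2^3*5^1*7^1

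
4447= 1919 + 2528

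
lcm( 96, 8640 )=8640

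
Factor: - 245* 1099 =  - 269255 = - 5^1*7^3*157^1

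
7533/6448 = 243/208 = 1.17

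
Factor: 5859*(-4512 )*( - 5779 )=2^5*3^4*7^1*31^1*47^1 * 5779^1=152772534432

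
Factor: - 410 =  - 2^1*5^1*41^1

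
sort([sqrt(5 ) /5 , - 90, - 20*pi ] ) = [ - 90, -20*pi, sqrt( 5 ) /5]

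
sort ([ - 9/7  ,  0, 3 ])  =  [ - 9/7, 0, 3]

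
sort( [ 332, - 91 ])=[ -91,332]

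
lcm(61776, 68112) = 2656368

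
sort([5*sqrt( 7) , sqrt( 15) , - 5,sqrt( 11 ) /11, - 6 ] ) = [-6, - 5, sqrt(11)/11, sqrt ( 15 ),5*sqrt (7 ) ] 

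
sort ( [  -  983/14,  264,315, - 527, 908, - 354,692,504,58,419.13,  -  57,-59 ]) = [ - 527  ,  -  354 ,- 983/14, - 59, - 57,58,264,315, 419.13, 504  ,  692, 908] 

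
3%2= 1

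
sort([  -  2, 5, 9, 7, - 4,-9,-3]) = [ - 9, - 4, - 3 ,-2 , 5 , 7 , 9]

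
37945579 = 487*77917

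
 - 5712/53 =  - 5712/53 = - 107.77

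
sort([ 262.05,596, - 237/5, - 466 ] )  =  [ - 466, - 237/5,262.05 , 596 ]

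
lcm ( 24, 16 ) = 48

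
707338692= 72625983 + 634712709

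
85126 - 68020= 17106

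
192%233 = 192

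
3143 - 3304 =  - 161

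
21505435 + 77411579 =98917014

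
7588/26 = 3794/13 = 291.85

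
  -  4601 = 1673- 6274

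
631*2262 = 1427322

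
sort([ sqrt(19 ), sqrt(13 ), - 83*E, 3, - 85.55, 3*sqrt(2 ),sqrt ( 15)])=[  -  83 * E, - 85.55 , 3,sqrt( 13 ), sqrt( 15 ),3*sqrt(2), sqrt( 19)]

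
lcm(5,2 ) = 10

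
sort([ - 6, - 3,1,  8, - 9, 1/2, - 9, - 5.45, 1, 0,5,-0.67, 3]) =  [-9, - 9, - 6  , - 5.45 , - 3, - 0.67, 0, 1/2,1,1 , 3,5, 8 ] 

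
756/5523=36/263 = 0.14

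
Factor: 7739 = 71^1*109^1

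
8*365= 2920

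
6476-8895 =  - 2419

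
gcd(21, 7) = 7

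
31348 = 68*461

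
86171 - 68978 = 17193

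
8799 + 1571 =10370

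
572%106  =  42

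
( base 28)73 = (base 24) 87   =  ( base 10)199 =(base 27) 7a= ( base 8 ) 307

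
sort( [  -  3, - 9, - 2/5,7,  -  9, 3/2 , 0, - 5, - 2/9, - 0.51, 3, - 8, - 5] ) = [ - 9,  -  9, - 8, - 5, - 5, - 3, - 0.51,- 2/5, - 2/9,  0,3/2, 3, 7 ] 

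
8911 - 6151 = 2760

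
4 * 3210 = 12840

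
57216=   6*9536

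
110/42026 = 55/21013 = 0.00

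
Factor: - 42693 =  - 3^1  *7^1*19^1*107^1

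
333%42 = 39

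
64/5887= 64/5887 = 0.01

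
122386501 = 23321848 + 99064653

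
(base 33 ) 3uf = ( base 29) 529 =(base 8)10260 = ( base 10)4272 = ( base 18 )D36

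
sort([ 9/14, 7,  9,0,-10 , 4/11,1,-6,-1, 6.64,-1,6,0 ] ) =[ - 10, - 6,- 1,-1, 0,0,  4/11,9/14, 1,6, 6.64, 7, 9 ]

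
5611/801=5611/801 = 7.00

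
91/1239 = 13/177= 0.07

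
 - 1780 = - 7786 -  - 6006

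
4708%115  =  108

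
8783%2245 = 2048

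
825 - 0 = 825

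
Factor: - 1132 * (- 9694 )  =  2^3 *37^1 * 131^1*283^1 =10973608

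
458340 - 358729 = 99611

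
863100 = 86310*10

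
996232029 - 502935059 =493296970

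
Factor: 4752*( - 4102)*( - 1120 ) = 2^10*3^3*5^1*7^2 * 11^1*293^1 = 21831828480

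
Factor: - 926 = - 2^1*463^1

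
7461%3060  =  1341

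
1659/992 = 1 + 667/992 = 1.67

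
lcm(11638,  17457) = 34914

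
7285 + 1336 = 8621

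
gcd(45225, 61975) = 1675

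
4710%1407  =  489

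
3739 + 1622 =5361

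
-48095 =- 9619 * 5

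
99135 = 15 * 6609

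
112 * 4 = 448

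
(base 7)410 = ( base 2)11001011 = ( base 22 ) 95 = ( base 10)203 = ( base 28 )77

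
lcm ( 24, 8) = 24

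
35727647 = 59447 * 601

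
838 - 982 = -144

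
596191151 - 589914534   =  6276617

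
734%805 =734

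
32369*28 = 906332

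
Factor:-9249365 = -5^1*47^1*39359^1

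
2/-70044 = -1+35021/35022 = - 0.00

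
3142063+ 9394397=12536460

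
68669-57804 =10865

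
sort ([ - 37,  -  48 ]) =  [ - 48, - 37 ]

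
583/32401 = 583/32401  =  0.02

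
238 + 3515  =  3753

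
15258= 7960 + 7298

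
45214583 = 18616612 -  - 26597971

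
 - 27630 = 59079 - 86709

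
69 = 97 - 28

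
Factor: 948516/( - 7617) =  - 2^2*2539^ ( - 1)*79043^1 = - 316172/2539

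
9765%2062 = 1517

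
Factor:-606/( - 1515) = 2^1*5^( - 1)=2/5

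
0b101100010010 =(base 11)2147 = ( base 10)2834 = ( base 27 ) 3nq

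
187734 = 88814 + 98920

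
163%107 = 56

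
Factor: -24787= - 7^1 *3541^1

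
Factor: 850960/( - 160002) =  - 425480/80001 = - 2^3*3^( - 3)*5^1*11^1*967^1 * 2963^( - 1)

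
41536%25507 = 16029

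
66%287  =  66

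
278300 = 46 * 6050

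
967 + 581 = 1548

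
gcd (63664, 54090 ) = 2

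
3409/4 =852 + 1/4 = 852.25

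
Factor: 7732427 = 7732427^1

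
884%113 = 93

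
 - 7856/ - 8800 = 491/550= 0.89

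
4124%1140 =704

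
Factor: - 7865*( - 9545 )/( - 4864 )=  - 75071425/4864  =  -2^( - 8)*5^2 *11^2*13^1 * 19^(-1)*23^1*83^1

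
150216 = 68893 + 81323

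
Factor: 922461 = 3^1*23^1*29^1*461^1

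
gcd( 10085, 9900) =5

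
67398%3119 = 1899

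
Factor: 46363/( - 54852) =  - 71/84 = - 2^( - 2 )*3^( - 1 )*7^( - 1 ) * 71^1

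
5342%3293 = 2049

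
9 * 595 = 5355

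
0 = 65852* 0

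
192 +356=548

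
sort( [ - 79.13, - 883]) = [ - 883, - 79.13 ]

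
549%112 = 101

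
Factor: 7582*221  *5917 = 9914655374 = 2^1*13^1*17^2 * 61^1*97^1*223^1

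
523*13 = 6799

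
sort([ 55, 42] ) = [ 42, 55 ]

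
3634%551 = 328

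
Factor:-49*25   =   - 1225 = - 5^2*7^2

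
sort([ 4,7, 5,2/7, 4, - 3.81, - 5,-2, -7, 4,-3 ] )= [ - 7,-5, - 3.81, - 3,-2 , 2/7,4, 4, 4, 5,7] 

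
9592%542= 378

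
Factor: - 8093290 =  - 2^1*5^1*71^1*11399^1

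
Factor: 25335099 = 3^4 * 312779^1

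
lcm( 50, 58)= 1450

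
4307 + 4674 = 8981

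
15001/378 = 2143/54= 39.69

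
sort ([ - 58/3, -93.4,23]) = [  -  93.4, - 58/3,23]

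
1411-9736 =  - 8325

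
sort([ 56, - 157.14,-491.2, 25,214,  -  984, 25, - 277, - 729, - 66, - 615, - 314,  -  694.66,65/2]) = [ - 984, -729 , - 694.66, - 615, - 491.2, - 314,  -  277, -157.14, - 66, 25 , 25,65/2, 56,214] 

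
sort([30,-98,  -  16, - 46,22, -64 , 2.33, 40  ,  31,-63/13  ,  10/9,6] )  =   [ - 98,  -  64, - 46, -16,  -  63/13,10/9,  2.33,6,22,30, 31,  40 ] 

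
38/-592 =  - 19/296 = - 0.06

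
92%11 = 4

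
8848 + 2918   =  11766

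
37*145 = 5365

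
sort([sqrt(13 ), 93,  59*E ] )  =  [ sqrt( 13),93, 59*E] 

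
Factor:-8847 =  - 3^2*983^1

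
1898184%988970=909214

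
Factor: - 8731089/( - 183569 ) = 3^2*19^1*51059^1 *183569^( - 1)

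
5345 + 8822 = 14167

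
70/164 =35/82 = 0.43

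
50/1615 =10/323 = 0.03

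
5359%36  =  31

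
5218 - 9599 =  -  4381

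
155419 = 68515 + 86904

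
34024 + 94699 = 128723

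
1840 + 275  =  2115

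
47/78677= 47/78677 = 0.00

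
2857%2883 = 2857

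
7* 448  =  3136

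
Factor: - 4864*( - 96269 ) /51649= 2^8*13^( - 1 )*19^1*29^( - 1)*137^( - 1)*96269^1 = 468252416/51649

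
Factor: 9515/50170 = 11/58 = 2^(-1 )*11^1*29^( - 1 )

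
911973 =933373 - 21400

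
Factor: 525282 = 2^1 *3^1 * 87547^1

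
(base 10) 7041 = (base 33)6FC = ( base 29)8AN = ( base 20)HC1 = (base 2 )1101110000001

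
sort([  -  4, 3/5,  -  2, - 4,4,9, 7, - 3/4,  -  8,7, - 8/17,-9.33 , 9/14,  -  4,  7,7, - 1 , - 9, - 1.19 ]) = [ - 9.33, - 9 , - 8, - 4, - 4, - 4 ,-2, - 1.19 ,  -  1,  -  3/4, - 8/17,  3/5, 9/14,  4,7,7,7,7,9]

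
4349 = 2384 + 1965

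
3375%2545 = 830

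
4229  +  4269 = 8498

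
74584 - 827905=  - 753321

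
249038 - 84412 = 164626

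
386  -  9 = 377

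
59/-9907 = - 1 + 9848/9907  =  -0.01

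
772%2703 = 772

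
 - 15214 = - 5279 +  - 9935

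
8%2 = 0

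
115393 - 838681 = -723288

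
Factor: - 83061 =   -  3^2*11^1*839^1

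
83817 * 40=3352680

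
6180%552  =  108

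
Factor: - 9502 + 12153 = 11^1*241^1 = 2651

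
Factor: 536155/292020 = 683/372 = 2^ (-2) * 3^ (-1)*31^( - 1)*683^1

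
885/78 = 11 + 9/26 =11.35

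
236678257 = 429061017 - 192382760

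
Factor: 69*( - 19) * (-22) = 28842 = 2^1*3^1*11^1*19^1*23^1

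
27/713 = 27/713  =  0.04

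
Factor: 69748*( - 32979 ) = -2^2*3^1 * 7^1*47^1*53^1*10993^1 = -2300219292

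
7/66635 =7/66635 = 0.00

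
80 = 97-17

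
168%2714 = 168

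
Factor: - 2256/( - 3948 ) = 2^2*7^( - 1 ) = 4/7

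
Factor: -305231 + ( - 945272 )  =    -  17^2 * 4327^1= - 1250503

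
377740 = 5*75548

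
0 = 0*89367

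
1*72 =72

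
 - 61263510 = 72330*( - 847 ) 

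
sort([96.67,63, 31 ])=[31,63, 96.67]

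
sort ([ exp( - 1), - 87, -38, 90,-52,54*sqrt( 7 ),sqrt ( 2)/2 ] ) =[ - 87,  -  52,- 38 , exp(  -  1),sqrt( 2) /2,90,54 * sqrt(7 )] 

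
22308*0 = 0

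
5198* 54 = 280692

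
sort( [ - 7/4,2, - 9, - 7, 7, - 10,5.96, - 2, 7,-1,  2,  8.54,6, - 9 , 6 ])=[  -  10 ,-9, - 9, - 7, - 2,-7/4,- 1,  2,2, 5.96, 6, 6,7 , 7,  8.54]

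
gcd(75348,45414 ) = 18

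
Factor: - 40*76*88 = -2^8*5^1*11^1 * 19^1 = - 267520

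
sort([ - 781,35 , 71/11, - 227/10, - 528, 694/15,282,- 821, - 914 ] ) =[ - 914 , - 821 , - 781, - 528,-227/10, 71/11, 35,694/15,282]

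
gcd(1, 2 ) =1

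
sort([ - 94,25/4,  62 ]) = [-94, 25/4, 62]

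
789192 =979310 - 190118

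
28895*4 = 115580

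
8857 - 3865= 4992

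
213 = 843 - 630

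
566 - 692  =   - 126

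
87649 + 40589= 128238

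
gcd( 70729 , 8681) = 1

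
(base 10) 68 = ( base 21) 35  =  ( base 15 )48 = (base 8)104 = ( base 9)75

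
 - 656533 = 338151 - 994684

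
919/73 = 919/73 = 12.59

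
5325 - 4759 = 566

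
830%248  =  86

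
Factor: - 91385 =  - 5^1 * 7^2*373^1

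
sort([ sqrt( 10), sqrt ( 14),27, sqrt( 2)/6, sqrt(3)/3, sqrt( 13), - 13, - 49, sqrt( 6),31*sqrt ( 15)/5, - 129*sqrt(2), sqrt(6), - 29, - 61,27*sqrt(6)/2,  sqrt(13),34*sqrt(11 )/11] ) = [  -  129 * sqrt( 2),-61, - 49,-29, - 13,sqrt( 2 )/6, sqrt(3 ) /3,sqrt( 6), sqrt(6), sqrt ( 10),sqrt(  13),sqrt( 13 ),sqrt( 14), 34*sqrt( 11 ) /11, 31 * sqrt(15 )/5, 27, 27*sqrt( 6 )/2 ]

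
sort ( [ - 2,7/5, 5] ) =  [ - 2 , 7/5, 5 ] 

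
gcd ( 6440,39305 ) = 35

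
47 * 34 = 1598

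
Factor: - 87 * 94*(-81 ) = 662418  =  2^1*3^5*29^1*47^1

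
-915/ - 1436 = 915/1436 = 0.64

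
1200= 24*50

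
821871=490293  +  331578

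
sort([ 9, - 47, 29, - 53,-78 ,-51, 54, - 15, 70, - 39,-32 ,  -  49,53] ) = [ - 78,-53, - 51, - 49,-47 , - 39 ,-32,  -  15, 9, 29,53, 54,70] 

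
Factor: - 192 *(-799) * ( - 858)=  - 131624064  =  -2^7*3^2*11^1*13^1*17^1*47^1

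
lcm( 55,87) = 4785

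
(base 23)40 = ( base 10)92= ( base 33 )2q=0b1011100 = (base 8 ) 134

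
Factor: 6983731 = 6983731^1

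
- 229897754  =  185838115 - 415735869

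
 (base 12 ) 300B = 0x144b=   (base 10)5195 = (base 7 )21101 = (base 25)87k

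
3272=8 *409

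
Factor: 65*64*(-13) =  - 54080 = -2^6*5^1*13^2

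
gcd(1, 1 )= 1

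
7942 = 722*11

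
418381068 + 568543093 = 986924161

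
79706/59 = 79706/59 = 1350.95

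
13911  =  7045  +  6866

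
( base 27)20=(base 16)36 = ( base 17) 33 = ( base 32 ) 1M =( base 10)54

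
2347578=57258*41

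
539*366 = 197274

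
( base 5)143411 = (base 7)23542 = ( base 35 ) 4YG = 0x17da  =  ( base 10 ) 6106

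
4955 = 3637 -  - 1318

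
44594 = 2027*22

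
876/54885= 292/18295 = 0.02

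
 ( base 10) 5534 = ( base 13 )2699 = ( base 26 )84M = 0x159e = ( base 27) 7fq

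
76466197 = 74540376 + 1925821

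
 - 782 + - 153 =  - 935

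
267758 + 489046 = 756804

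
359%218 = 141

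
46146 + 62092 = 108238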